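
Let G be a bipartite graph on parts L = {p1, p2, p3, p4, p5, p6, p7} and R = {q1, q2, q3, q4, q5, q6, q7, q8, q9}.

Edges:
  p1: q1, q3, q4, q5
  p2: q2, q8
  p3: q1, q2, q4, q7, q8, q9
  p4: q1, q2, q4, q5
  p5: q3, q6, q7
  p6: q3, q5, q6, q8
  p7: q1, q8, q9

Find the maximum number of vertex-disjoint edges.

One maximum matching: p1–q5, p2–q2, p3–q9, p4–q4, p5–q7, p6–q6, p7–q8.
This saturates every left vertex, so 7 is the maximum.

7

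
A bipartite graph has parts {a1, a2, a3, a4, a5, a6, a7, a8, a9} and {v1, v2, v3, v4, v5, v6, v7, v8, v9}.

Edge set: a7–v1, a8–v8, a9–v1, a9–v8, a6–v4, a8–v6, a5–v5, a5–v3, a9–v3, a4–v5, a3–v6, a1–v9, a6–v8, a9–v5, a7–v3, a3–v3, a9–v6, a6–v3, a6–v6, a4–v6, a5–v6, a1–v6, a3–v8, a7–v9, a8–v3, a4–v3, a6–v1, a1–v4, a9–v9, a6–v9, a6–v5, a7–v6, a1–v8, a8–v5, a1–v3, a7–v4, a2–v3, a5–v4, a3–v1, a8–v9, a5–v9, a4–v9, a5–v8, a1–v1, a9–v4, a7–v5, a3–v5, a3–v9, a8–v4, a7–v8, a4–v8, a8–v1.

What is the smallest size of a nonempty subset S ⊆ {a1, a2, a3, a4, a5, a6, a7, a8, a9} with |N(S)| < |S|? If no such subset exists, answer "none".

Take S = {a1, a2, a3, a4, a5, a6, a7, a8}. Its neighbourhood is {v1, v3, v4, v5, v6, v8, v9}, so |N(S)| = 7 < |S| = 8.
Every subset of size less than 8 has at least as many neighbours as members, so 8 is the minimum.

8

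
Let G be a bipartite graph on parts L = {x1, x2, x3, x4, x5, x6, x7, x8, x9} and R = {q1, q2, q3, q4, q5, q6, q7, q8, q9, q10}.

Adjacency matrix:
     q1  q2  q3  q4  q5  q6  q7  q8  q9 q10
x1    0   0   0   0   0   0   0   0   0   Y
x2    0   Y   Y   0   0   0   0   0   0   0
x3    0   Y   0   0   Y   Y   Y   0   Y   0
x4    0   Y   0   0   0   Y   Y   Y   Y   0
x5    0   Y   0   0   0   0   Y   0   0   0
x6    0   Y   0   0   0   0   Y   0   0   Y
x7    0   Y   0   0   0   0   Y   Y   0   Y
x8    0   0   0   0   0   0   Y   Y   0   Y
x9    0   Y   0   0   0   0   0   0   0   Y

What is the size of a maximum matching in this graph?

A valid assignment of size 7: x1→q10, x2→q3, x3→q6, x4→q9, x5→q7, x6→q2, x7→q8.
The set {x1, x5, x6, x7, x8, x9} has only 4 neighbours ({q10, q2, q7, q8}), so by Hall's theorem at most 7 of the 9 left vertices can be matched.

7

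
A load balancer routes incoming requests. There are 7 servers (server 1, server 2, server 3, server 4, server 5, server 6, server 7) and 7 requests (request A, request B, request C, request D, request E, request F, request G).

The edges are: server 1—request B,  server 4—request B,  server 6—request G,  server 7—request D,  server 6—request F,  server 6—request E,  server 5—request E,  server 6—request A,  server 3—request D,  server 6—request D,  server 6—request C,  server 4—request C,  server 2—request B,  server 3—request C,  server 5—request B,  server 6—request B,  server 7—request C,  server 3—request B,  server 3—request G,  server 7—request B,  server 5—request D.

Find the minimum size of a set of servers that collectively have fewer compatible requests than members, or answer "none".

Take S = {server 1, server 2}. Its neighbourhood is {request B}, so |N(S)| = 1 < |S| = 2.
No single vertex violates Hall's condition since each has at least one neighbour, so 2 is the minimum.

2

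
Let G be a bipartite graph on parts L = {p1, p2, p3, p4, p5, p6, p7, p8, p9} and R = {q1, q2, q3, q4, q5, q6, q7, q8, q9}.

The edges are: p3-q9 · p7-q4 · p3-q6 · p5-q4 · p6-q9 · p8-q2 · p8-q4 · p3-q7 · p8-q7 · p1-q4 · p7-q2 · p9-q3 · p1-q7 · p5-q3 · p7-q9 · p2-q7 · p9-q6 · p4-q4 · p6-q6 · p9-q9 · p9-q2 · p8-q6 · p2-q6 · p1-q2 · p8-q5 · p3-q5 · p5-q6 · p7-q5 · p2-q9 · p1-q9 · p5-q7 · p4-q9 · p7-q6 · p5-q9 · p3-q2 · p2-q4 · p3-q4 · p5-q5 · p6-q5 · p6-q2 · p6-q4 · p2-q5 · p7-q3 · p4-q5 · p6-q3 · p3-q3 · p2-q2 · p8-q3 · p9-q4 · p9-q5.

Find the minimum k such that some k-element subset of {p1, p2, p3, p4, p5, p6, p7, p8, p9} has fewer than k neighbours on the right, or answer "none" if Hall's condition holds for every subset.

8

Take S = {p1, p2, p3, p4, p5, p6, p7, p8}. Its neighbourhood is {q2, q3, q4, q5, q6, q7, q9}, so |N(S)| = 7 < |S| = 8.
Every subset of size less than 8 has at least as many neighbours as members, so 8 is the minimum.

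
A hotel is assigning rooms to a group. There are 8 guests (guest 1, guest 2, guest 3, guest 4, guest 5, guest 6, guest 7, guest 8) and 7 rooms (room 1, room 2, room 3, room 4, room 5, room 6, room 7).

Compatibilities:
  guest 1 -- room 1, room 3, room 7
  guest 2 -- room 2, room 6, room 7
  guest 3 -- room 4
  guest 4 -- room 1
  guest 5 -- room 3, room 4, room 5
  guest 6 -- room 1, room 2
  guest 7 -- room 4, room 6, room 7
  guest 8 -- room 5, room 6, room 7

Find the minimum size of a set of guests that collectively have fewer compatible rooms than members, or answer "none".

Take S = {guest 1, guest 2, guest 3, guest 4, guest 5, guest 6, guest 7, guest 8}. Its neighbourhood is {room 1, room 2, room 3, room 4, room 5, room 6, room 7}, so |N(S)| = 7 < |S| = 8.
Every subset of size less than 8 has at least as many neighbours as members, so 8 is the minimum.

8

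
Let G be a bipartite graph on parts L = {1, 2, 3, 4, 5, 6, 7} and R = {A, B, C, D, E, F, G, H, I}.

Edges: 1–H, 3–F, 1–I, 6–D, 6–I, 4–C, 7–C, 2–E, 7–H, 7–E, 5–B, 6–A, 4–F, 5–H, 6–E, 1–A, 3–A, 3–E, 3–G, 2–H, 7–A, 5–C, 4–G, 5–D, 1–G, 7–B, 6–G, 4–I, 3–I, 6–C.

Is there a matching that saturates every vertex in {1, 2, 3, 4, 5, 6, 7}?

One maximum matching: 1–I, 2–H, 3–G, 4–F, 5–B, 6–E, 7–A.
Every left vertex is matched, so this matching saturates all of them.

Yes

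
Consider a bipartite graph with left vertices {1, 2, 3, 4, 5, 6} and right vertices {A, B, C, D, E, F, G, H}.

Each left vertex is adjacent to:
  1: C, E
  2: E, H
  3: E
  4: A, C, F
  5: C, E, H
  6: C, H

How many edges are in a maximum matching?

4

One maximum matching: 1→C, 2→H, 3→E, 4→F.
The set {1, 2, 3, 5, 6} has only 3 neighbours ({C, E, H}), so by Hall's theorem at most 4 of the 6 left vertices can be matched.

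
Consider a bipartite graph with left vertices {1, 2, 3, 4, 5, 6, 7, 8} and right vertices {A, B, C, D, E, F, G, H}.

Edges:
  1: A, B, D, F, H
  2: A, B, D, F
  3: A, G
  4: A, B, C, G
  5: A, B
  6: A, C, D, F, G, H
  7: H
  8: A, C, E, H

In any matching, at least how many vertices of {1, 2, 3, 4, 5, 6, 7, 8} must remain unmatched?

A valid assignment of size 8: 1→A, 2→D, 3→G, 4→C, 5→B, 6→F, 7→H, 8→E.
All 8 left vertices are matched, so no larger matching exists.
That matches 8 of the 8, leaving 0 unmatched; no matching can do better.

0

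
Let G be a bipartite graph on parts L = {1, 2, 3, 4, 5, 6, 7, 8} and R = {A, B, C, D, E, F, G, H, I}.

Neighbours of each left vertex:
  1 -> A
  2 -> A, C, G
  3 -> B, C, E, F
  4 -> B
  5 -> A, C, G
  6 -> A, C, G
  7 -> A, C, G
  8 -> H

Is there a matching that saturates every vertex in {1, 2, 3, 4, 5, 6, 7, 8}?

No

The set {1, 2, 5, 6, 7} has only 3 neighbours ({A, C, G}), so by Hall's theorem at most 6 of the 8 left vertices can be matched.
Hence no matching covers every left vertex.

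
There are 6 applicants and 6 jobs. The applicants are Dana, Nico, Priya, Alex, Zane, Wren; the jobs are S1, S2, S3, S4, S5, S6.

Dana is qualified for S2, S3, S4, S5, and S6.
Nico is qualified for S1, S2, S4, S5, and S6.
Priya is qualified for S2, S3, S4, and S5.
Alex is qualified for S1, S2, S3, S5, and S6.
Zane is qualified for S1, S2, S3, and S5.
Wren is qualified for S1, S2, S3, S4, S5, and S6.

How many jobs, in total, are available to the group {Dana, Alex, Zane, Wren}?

6

The union of neighbours of {Dana, Alex, Zane, Wren} is {S1, S2, S3, S4, S5, S6}, which has 6 elements.
Since |N(S)| = 6 ≥ |S| = 4, Hall's condition holds for this subset.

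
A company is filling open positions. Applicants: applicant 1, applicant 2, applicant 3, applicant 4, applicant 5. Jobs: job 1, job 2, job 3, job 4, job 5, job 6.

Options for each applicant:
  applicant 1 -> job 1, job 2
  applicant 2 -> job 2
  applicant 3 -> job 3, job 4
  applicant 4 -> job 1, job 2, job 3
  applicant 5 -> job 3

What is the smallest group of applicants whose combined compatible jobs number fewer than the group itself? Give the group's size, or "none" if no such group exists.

4

Take S = {applicant 1, applicant 2, applicant 4, applicant 5}. Its neighbourhood is {job 1, job 2, job 3}, so |N(S)| = 3 < |S| = 4.
Every subset of size less than 4 has at least as many neighbours as members, so 4 is the minimum.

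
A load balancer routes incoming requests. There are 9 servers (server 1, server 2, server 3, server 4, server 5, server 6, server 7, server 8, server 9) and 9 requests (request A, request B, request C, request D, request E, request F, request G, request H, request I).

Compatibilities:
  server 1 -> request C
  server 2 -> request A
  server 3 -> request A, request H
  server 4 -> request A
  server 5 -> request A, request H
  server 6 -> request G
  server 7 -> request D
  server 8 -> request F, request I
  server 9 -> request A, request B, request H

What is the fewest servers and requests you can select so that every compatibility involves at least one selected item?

A maximum matching has 7 edges (e.g. server 1–request C, server 2–request A, server 3–request H, server 6–request G, server 7–request D, server 8–request F, server 9–request B).
By König's theorem the minimum vertex cover has the same size. One such cover is {server 1, server 6, server 7, server 8, server 9, request A, request H}.

7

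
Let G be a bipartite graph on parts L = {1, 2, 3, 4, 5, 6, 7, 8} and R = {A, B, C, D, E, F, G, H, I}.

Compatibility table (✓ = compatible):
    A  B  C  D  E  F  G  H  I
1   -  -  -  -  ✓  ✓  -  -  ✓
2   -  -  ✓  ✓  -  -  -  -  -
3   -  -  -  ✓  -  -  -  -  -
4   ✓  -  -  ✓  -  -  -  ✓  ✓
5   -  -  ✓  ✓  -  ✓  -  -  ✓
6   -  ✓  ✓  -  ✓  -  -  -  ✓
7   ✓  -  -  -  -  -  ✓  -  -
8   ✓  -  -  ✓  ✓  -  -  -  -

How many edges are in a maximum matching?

8

A valid assignment of size 8: 1→F, 2→C, 3→D, 4→H, 5→I, 6→B, 7→G, 8→E.
All 8 left vertices are matched, so no larger matching exists.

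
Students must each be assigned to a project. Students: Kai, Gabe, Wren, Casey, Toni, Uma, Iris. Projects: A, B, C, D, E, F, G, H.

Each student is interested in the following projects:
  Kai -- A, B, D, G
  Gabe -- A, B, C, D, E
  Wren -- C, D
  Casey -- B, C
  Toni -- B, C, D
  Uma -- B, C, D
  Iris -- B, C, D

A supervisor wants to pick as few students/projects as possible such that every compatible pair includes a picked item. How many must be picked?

The 5 edges Kai–G, Gabe–A, Wren–D, Casey–C, Toni–B form a matching, so any vertex cover needs at least 5 vertices (one per matched edge).
Conversely {Kai, Gabe, B, C, D} meets every edge and has exactly 5 vertices, so 5 is optimal.

5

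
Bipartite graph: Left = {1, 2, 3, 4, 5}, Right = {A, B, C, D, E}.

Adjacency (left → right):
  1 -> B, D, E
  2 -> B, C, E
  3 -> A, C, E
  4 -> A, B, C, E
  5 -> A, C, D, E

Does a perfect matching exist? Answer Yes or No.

One maximum matching: 1–D, 2–C, 3–A, 4–B, 5–E.
All 5 left vertices are covered.

Yes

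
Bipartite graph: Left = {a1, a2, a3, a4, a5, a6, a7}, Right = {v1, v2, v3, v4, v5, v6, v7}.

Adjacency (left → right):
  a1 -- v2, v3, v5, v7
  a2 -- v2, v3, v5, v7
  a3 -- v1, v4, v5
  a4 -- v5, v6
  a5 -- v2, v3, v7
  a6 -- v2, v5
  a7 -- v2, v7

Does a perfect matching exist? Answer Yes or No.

The set {a1, a2, a5, a6, a7} has only 4 neighbours ({v2, v3, v5, v7}), so by Hall's theorem at most 6 of the 7 left vertices can be matched.
Hence no matching covers every left vertex.

No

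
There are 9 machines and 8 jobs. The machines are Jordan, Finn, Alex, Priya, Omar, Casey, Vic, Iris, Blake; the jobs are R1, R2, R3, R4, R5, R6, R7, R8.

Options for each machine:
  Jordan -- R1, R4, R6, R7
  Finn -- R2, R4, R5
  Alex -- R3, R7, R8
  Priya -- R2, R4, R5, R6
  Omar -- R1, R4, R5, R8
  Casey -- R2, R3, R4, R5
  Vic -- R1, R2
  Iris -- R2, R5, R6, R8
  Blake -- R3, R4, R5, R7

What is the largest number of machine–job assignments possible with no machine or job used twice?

8

One maximum matching: Jordan→R4, Finn→R5, Alex→R7, Priya→R6, Omar→R1, Casey→R3, Vic→R2, Iris→R8.
The set {Jordan, Finn, Alex, Priya, Omar, Casey, Vic, Iris, Blake} has only 8 neighbours ({R1, R2, R3, R4, R5, R6, R7, R8}), so by Hall's theorem at most 8 of the 9 machines can be matched.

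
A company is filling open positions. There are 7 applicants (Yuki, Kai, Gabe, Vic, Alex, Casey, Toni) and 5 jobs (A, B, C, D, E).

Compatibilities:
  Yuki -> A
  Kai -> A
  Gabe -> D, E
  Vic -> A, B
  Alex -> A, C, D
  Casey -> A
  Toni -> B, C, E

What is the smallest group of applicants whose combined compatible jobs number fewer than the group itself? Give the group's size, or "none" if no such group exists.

Take S = {Yuki, Kai}. Its neighbourhood is {A}, so |N(S)| = 1 < |S| = 2.
No single vertex violates Hall's condition since each has at least one neighbour, so 2 is the minimum.

2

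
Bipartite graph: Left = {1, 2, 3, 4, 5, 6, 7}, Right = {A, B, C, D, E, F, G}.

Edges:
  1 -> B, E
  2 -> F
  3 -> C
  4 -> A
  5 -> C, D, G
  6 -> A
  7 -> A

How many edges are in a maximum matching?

One maximum matching: 1→B, 2→F, 3→C, 4→A, 5→G.
The set {4, 6, 7} has only 1 neighbour ({A}), so by Hall's theorem at most 5 of the 7 left vertices can be matched.

5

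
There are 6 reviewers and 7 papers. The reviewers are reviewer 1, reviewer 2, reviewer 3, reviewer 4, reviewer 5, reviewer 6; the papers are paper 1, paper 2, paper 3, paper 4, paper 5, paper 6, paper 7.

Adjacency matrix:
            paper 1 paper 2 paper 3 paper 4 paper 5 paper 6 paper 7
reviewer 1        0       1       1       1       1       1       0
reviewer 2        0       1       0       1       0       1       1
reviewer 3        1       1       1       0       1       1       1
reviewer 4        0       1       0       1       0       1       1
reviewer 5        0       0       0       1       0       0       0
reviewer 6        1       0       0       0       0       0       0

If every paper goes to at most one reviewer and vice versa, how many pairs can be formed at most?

6

One maximum matching: reviewer 1-paper 2, reviewer 2-paper 7, reviewer 3-paper 5, reviewer 4-paper 6, reviewer 5-paper 4, reviewer 6-paper 1.
All 6 reviewers are matched, so no larger matching exists.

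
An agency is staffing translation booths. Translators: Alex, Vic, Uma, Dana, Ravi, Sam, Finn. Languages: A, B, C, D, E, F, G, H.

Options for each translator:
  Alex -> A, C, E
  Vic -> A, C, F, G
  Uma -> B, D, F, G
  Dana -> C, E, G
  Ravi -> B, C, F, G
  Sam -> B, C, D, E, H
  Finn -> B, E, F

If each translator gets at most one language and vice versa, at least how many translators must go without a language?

0

A valid assignment of size 7: Alex–E, Vic–C, Uma–D, Dana–G, Ravi–F, Sam–H, Finn–B.
All 7 translators are matched, so no larger matching exists.
That matches 7 of the 7, leaving 0 unmatched; no matching can do better.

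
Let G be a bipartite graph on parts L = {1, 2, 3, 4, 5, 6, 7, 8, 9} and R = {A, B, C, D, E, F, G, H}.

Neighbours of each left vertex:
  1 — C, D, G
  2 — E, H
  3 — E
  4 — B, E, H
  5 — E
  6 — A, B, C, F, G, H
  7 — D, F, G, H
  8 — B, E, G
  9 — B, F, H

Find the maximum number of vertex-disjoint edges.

8

A valid assignment of size 8: 1→C, 2→H, 3→E, 4→B, 6→A, 7→D, 8→G, 9→F.
The set {3, 5} has only 1 neighbour ({E}), so by Hall's theorem at most 8 of the 9 left vertices can be matched.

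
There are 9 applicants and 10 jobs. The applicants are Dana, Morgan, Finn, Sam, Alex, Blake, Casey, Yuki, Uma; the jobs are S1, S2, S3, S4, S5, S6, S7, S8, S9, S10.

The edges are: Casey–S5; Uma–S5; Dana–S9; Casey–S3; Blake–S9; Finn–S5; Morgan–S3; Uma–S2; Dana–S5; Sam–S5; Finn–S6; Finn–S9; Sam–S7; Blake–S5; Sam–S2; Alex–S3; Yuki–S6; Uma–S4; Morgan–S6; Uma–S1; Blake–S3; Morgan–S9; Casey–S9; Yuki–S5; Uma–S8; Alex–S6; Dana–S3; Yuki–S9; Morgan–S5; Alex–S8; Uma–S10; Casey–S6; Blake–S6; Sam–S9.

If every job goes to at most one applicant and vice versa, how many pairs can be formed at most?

7

For example, pair Dana-S3, Morgan-S5, Finn-S9, Sam-S7, Alex-S8, Blake-S6, Uma-S2.
The set {Dana, Morgan, Finn, Blake, Casey, Yuki} has only 4 neighbours ({S3, S5, S6, S9}), so by Hall's theorem at most 7 of the 9 applicants can be matched.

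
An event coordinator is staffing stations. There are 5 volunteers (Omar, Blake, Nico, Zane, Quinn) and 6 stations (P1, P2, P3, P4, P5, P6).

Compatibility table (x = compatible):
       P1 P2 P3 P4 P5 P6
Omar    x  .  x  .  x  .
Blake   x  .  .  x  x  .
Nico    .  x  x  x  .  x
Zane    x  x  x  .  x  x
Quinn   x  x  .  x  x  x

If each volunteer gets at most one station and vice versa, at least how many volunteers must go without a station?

0

One maximum matching: Omar-P5, Blake-P4, Nico-P6, Zane-P3, Quinn-P1.
All 5 volunteers are matched, so no larger matching exists.
That matches 5 of the 5, leaving 0 unmatched; no matching can do better.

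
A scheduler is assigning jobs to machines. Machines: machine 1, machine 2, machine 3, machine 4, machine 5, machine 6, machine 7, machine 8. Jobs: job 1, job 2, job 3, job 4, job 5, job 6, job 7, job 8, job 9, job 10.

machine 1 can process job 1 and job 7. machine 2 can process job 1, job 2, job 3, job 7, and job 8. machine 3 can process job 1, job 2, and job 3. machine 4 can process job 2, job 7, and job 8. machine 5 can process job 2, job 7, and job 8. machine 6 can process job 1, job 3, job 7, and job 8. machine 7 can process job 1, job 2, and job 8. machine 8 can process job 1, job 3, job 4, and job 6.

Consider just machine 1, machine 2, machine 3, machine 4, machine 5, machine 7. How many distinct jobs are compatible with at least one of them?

The union of neighbours of {machine 1, machine 2, machine 3, machine 4, machine 5, machine 7} is {job 1, job 2, job 3, job 7, job 8}, which has 5 elements.
Since |N(S)| = 5 < |S| = 6, Hall's condition fails for this subset.

5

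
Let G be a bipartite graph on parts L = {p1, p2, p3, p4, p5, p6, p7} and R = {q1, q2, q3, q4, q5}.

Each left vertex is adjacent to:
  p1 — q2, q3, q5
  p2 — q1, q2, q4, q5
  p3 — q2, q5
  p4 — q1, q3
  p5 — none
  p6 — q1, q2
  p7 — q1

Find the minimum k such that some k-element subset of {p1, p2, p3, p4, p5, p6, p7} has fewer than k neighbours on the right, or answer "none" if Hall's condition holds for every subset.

Take S = {p5}. Its neighbourhood is {}, so |N(S)| = 0 < |S| = 1.

1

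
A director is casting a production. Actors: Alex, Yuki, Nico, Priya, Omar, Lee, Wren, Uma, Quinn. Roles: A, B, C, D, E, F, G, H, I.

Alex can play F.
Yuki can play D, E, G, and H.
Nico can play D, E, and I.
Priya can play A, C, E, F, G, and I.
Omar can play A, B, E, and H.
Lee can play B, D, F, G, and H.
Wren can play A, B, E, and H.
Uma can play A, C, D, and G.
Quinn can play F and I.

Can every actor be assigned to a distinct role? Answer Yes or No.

For example, pair Alex–F, Yuki–E, Nico–D, Priya–G, Omar–B, Lee–H, Wren–A, Uma–C, Quinn–I.
All 9 actors are covered.

Yes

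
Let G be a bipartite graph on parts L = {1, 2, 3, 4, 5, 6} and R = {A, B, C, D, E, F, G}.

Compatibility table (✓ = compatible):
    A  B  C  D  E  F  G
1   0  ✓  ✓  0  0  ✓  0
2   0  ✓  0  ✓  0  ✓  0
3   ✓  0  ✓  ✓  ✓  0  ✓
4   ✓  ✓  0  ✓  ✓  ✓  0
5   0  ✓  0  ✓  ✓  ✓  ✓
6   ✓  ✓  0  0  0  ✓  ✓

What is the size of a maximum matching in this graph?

One maximum matching: 1–C, 2–F, 3–A, 4–E, 5–G, 6–B.
All 6 left vertices are matched, so no larger matching exists.

6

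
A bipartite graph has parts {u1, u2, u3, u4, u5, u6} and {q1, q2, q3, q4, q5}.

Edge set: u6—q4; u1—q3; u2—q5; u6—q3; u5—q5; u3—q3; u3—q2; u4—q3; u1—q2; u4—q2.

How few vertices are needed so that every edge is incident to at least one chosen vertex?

A maximum matching has 4 edges (e.g. u1–q3, u2–q5, u3–q2, u6–q4).
By König's theorem the minimum vertex cover has the same size. One such cover is {u6, q2, q3, q5}.

4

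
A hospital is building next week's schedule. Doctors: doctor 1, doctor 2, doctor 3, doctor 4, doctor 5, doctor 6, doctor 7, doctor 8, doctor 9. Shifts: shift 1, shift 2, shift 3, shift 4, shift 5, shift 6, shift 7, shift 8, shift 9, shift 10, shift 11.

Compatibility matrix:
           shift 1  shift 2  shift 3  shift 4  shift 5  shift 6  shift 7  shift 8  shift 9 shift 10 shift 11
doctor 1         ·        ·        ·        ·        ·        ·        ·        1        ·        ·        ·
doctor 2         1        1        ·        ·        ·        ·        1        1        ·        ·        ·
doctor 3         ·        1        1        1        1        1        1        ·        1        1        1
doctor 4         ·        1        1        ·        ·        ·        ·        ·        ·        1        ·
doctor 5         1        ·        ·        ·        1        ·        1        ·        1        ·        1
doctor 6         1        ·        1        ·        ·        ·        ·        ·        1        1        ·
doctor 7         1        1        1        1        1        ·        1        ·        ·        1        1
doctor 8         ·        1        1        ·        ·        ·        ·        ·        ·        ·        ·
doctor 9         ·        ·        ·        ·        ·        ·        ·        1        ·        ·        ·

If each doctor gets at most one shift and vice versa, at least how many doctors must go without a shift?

One maximum matching: doctor 1→shift 8, doctor 2→shift 2, doctor 3→shift 6, doctor 4→shift 10, doctor 5→shift 7, doctor 6→shift 1, doctor 7→shift 5, doctor 8→shift 3.
The set {doctor 1, doctor 9} has only 1 neighbour ({shift 8}), so by Hall's theorem at most 8 of the 9 doctors can be matched.
That matches 8 of the 9, leaving 1 unmatched; no matching can do better.

1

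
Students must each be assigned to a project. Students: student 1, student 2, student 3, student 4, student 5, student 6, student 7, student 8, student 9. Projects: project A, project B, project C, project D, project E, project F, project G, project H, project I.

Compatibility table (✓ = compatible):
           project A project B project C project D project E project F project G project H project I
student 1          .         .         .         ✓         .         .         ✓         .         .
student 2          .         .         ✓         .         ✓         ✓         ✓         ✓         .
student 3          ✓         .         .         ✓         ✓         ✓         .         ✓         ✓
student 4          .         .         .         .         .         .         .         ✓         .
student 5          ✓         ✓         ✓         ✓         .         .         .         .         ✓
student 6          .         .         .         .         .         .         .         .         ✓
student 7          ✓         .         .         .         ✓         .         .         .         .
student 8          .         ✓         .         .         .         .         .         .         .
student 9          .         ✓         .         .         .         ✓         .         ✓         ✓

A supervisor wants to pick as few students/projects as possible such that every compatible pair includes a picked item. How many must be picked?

The 9 edges student 1–project D, student 2–project G, student 3–project A, student 4–project H, student 5–project C, student 6–project I, student 7–project E, student 8–project B, student 9–project F form a matching, so any vertex cover needs at least 9 vertices (one per matched edge).
Conversely {student 1, student 2, student 3, student 4, student 5, student 6, student 7, student 8, student 9} meets every edge and has exactly 9 vertices, so 9 is optimal.

9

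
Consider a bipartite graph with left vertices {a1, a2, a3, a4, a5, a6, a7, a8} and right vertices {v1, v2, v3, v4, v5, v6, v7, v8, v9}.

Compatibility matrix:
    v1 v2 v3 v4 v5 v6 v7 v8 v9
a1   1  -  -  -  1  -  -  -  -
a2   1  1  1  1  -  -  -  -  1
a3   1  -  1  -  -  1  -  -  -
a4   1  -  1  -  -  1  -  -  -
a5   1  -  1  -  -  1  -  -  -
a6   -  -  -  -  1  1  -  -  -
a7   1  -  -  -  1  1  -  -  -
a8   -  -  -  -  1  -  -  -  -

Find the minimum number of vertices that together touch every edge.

The 5 edges a1–v5, a2–v2, a3–v3, a4–v1, a5–v6 form a matching, so any vertex cover needs at least 5 vertices (one per matched edge).
Conversely {a2, v1, v3, v5, v6} meets every edge and has exactly 5 vertices, so 5 is optimal.

5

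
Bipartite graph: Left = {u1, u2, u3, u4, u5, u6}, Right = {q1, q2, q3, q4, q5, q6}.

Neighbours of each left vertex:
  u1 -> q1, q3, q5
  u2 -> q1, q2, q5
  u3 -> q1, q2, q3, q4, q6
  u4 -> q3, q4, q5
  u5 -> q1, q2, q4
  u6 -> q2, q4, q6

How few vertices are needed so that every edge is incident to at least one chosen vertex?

6

A maximum matching has 6 edges (e.g. u1–q3, u2–q2, u3–q4, u4–q5, u5–q1, u6–q6).
By König's theorem the minimum vertex cover has the same size. One such cover is {u1, u2, u3, u4, u5, u6}.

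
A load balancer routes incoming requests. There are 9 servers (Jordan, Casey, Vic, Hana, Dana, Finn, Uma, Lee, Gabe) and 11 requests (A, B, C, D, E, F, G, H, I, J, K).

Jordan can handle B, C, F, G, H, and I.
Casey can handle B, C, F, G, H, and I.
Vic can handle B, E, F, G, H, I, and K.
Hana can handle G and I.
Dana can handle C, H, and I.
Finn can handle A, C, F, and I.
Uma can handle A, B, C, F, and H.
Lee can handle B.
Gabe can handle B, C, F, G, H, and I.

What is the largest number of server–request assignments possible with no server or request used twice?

One maximum matching: Jordan-G, Casey-H, Vic-K, Hana-I, Dana-C, Finn-F, Uma-A, Lee-B.
The set {Jordan, Casey, Hana, Dana, Finn, Uma, Lee, Gabe} has only 7 neighbours ({A, B, C, F, G, H, I}), so by Hall's theorem at most 8 of the 9 servers can be matched.

8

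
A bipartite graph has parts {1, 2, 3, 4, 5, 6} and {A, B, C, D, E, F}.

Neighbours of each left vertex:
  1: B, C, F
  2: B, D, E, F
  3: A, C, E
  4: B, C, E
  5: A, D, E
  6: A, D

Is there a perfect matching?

Yes

For example, pair 1–F, 2–B, 3–A, 4–C, 5–E, 6–D.
All 6 left vertices are covered.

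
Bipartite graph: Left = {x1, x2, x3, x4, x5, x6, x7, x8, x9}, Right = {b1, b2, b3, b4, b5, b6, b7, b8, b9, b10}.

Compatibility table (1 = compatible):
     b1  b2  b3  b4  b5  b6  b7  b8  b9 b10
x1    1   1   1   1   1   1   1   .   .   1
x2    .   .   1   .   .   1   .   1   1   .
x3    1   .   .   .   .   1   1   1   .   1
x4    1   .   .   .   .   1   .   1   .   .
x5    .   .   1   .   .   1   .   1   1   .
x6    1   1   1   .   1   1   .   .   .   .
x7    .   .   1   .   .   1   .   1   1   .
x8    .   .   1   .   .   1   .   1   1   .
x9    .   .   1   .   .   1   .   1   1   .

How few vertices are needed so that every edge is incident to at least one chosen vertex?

{x1, x3, x4, x6, b3, b6, b8, b9} is a vertex cover of size 8: every edge has an endpoint in this set.
No smaller cover exists because x1–b7, x2–b6, x3–b10, x4–b1, x5–b9, x6–b5, x7–b8, x8–b3 is a matching of size 8, and a cover must include an endpoint of each of these disjoint edges (König's theorem).

8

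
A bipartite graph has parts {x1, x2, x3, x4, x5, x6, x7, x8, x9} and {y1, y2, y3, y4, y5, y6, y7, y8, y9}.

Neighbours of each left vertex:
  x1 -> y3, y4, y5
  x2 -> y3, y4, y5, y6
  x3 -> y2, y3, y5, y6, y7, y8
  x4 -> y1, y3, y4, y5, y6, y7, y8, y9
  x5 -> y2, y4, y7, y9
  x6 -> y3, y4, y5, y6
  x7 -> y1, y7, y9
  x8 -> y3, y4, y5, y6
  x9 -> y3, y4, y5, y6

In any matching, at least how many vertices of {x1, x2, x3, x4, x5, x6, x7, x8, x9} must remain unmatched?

1

For example, pair x1-y5, x2-y6, x3-y8, x4-y7, x5-y2, x6-y4, x7-y1, x8-y3.
The set {x1, x2, x6, x8, x9} has only 4 neighbours ({y3, y4, y5, y6}), so by Hall's theorem at most 8 of the 9 left vertices can be matched.
That matches 8 of the 9, leaving 1 unmatched; no matching can do better.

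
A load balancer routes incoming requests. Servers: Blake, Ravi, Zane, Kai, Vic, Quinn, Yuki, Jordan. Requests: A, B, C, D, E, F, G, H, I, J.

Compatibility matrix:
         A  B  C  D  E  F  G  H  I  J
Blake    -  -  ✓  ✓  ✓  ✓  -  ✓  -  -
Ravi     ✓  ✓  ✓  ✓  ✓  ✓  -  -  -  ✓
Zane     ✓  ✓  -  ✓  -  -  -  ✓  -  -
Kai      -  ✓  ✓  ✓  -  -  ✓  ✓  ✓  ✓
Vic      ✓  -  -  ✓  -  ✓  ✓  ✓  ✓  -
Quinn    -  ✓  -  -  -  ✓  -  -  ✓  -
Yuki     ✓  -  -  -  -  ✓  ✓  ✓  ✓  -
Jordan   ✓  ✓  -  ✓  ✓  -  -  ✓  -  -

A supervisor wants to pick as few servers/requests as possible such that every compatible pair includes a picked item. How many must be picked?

The 8 edges Blake–F, Ravi–E, Zane–D, Kai–J, Vic–G, Quinn–B, Yuki–H, Jordan–A form a matching, so any vertex cover needs at least 8 vertices (one per matched edge).
Conversely {Blake, Ravi, Zane, Kai, Vic, Quinn, Yuki, Jordan} meets every edge and has exactly 8 vertices, so 8 is optimal.

8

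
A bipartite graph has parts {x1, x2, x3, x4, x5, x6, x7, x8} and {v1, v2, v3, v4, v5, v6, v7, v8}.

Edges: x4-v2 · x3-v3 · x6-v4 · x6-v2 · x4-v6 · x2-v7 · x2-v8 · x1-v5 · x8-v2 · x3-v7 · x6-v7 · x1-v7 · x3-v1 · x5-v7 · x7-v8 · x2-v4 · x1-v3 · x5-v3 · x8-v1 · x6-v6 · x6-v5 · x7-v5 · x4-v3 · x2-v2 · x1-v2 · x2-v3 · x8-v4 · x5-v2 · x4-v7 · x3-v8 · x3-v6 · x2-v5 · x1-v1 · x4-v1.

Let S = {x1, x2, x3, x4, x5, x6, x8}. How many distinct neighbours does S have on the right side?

The union of neighbours of {x1, x2, x3, x4, x5, x6, x8} is {v1, v2, v3, v4, v5, v6, v7, v8}, which has 8 elements.
Since |N(S)| = 8 ≥ |S| = 7, Hall's condition holds for this subset.

8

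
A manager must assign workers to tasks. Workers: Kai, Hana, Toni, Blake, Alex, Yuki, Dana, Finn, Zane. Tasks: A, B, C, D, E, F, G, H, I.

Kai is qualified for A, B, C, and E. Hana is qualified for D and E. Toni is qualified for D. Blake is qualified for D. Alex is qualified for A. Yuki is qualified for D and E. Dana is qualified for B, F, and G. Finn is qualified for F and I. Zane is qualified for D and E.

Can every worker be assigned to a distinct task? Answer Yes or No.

No

The set {Hana, Toni, Blake, Yuki, Zane} has only 2 neighbours ({D, E}), so by Hall's theorem at most 6 of the 9 workers can be matched.
Hence no matching covers every worker.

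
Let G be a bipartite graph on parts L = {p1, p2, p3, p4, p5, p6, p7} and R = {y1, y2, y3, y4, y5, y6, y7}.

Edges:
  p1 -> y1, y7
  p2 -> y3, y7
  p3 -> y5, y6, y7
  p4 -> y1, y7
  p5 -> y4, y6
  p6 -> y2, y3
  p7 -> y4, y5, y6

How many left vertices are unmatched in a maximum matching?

For example, pair p1-y7, p2-y3, p3-y5, p4-y1, p5-y6, p6-y2, p7-y4.
All 7 left vertices are matched, so no larger matching exists.
That matches 7 of the 7, leaving 0 unmatched; no matching can do better.

0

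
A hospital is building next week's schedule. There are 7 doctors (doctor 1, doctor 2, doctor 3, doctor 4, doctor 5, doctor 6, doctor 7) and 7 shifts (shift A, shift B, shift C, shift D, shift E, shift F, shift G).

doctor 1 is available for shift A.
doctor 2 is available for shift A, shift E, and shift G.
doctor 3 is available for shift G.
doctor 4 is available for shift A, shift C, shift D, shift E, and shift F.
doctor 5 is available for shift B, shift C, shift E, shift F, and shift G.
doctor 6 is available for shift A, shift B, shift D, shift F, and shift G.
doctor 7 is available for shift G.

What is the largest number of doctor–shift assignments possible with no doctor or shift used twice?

A valid assignment of size 6: doctor 1-shift A, doctor 2-shift E, doctor 3-shift G, doctor 4-shift D, doctor 5-shift B, doctor 6-shift F.
The set {doctor 3, doctor 7} has only 1 neighbour ({shift G}), so by Hall's theorem at most 6 of the 7 doctors can be matched.

6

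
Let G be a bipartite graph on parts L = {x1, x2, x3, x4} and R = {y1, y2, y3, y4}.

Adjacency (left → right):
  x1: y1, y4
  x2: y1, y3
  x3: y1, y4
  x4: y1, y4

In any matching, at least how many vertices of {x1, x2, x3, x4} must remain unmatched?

1

One maximum matching: x1→y4, x2→y3, x3→y1.
The set {x1, x3, x4} has only 2 neighbours ({y1, y4}), so by Hall's theorem at most 3 of the 4 left vertices can be matched.
That matches 3 of the 4, leaving 1 unmatched; no matching can do better.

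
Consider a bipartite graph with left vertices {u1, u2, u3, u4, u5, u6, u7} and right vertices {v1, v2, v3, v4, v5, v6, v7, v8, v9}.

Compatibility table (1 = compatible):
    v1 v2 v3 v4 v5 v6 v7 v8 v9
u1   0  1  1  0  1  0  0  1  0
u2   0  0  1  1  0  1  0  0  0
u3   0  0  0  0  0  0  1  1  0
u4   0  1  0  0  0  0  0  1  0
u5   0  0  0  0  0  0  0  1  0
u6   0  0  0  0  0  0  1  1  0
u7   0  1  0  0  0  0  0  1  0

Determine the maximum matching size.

For example, pair u1→v3, u2→v6, u3→v7, u4→v2, u5→v8.
The set {u3, u4, u5, u6, u7} has only 3 neighbours ({v2, v7, v8}), so by Hall's theorem at most 5 of the 7 left vertices can be matched.

5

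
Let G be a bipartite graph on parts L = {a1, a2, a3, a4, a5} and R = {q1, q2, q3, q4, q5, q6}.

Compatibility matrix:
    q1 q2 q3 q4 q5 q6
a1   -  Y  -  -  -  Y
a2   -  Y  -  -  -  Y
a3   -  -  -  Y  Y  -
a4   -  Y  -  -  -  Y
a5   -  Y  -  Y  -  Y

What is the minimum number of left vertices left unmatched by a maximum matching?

A valid assignment of size 4: a1→q6, a2→q2, a3→q5, a5→q4.
The set {a1, a2, a4} has only 2 neighbours ({q2, q6}), so by Hall's theorem at most 4 of the 5 left vertices can be matched.
That matches 4 of the 5, leaving 1 unmatched; no matching can do better.

1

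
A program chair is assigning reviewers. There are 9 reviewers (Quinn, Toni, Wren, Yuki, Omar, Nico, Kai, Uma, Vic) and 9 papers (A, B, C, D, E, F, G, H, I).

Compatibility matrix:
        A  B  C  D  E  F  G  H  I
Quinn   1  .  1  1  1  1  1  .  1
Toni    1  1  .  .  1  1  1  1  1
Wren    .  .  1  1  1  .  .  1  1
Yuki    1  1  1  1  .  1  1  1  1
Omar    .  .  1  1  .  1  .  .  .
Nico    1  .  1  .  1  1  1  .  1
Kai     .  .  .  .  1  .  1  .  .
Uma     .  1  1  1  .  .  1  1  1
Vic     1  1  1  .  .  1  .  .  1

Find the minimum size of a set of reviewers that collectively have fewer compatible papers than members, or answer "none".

none

A matching saturating every reviewer exists, for instance Quinn→F, Toni→G, Wren→D, Yuki→B, Omar→C, Nico→I, Kai→E, Uma→H, Vic→A.
By Hall's marriage theorem, this means |N(S)| ≥ |S| for every subset S, so no violating subset exists.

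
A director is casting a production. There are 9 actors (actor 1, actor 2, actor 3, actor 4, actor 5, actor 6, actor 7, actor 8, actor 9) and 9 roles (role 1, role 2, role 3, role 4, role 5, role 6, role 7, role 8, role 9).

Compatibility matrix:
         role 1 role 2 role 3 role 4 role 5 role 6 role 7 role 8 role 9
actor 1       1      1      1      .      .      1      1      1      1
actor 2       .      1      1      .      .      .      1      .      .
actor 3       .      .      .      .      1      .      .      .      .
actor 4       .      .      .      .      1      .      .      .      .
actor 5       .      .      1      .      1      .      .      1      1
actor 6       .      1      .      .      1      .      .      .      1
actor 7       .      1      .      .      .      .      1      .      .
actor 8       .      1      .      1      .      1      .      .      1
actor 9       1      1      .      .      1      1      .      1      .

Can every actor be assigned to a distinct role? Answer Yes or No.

No

The set {actor 3, actor 4} has only 1 neighbour ({role 5}), so by Hall's theorem at most 8 of the 9 actors can be matched.
Hence no matching covers every actor.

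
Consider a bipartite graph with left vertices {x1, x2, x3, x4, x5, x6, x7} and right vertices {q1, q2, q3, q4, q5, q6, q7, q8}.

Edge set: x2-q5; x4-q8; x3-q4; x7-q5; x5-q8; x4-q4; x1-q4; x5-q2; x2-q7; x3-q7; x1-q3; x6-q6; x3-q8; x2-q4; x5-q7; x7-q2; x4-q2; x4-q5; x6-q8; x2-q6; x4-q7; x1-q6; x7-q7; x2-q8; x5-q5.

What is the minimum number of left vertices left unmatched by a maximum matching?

A valid assignment of size 7: x1-q3, x2-q5, x3-q7, x4-q4, x5-q8, x6-q6, x7-q2.
This saturates every left vertex, so 7 is the maximum.
That matches 7 of the 7, leaving 0 unmatched; no matching can do better.

0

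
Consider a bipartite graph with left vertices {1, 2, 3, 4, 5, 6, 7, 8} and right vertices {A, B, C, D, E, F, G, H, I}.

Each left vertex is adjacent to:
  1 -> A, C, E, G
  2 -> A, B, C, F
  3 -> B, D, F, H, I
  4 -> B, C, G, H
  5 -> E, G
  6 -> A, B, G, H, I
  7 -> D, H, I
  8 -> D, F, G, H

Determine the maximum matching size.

8

A valid assignment of size 8: 1→E, 2→B, 3→H, 4→C, 5→G, 6→A, 7→D, 8→F.
This saturates every left vertex, so 8 is the maximum.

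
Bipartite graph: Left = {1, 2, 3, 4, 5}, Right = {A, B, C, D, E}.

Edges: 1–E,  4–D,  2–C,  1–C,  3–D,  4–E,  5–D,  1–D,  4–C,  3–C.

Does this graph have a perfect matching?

No

The set {1, 2, 3, 4, 5} has only 3 neighbours ({C, D, E}), so by Hall's theorem at most 3 of the 5 left vertices can be matched.
Hence no matching covers every left vertex.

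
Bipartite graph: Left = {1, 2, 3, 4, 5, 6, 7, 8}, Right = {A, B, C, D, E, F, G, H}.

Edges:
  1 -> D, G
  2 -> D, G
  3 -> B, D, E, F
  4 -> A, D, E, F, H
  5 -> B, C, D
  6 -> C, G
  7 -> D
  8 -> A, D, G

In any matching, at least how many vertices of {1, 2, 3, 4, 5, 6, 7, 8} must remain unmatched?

For example, pair 1–D, 2–G, 3–F, 4–E, 5–B, 6–C, 8–A.
The set {1, 2, 7} has only 2 neighbours ({D, G}), so by Hall's theorem at most 7 of the 8 left vertices can be matched.
That matches 7 of the 8, leaving 1 unmatched; no matching can do better.

1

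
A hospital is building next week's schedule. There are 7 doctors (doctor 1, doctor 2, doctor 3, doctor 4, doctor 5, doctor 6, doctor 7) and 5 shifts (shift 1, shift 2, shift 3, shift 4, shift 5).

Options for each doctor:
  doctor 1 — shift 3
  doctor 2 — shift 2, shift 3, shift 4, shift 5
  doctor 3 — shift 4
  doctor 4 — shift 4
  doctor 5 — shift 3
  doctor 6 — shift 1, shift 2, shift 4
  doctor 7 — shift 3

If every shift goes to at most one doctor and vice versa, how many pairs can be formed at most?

For example, pair doctor 1-shift 3, doctor 2-shift 5, doctor 3-shift 4, doctor 6-shift 2.
The set {doctor 1, doctor 3, doctor 4, doctor 5, doctor 7} has only 2 neighbours ({shift 3, shift 4}), so by Hall's theorem at most 4 of the 7 doctors can be matched.

4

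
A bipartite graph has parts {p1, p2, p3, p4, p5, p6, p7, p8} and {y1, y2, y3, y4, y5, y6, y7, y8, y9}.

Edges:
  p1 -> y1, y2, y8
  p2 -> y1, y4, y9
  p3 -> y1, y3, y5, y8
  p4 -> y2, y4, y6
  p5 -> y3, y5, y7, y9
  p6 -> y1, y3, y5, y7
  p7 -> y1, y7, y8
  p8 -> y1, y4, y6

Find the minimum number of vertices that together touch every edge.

8

The 8 edges p1–y2, p2–y4, p3–y5, p4–y6, p5–y9, p6–y3, p7–y7, p8–y1 form a matching, so any vertex cover needs at least 8 vertices (one per matched edge).
Conversely {p1, p2, p3, p4, p5, p6, p7, p8} meets every edge and has exactly 8 vertices, so 8 is optimal.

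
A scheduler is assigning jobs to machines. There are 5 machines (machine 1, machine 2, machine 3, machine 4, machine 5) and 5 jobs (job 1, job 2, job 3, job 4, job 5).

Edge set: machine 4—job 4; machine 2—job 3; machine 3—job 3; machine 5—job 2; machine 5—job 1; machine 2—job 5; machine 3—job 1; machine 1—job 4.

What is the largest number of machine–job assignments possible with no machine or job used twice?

For example, pair machine 1–job 4, machine 2–job 5, machine 3–job 3, machine 5–job 2.
The set {machine 1, machine 4} has only 1 neighbour ({job 4}), so by Hall's theorem at most 4 of the 5 machines can be matched.

4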